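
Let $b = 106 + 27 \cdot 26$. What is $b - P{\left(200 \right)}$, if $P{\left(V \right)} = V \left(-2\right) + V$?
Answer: $1008$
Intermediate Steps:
$b = 808$ ($b = 106 + 702 = 808$)
$P{\left(V \right)} = - V$ ($P{\left(V \right)} = - 2 V + V = - V$)
$b - P{\left(200 \right)} = 808 - \left(-1\right) 200 = 808 - -200 = 808 + 200 = 1008$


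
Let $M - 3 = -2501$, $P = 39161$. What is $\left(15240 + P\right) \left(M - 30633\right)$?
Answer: $-1802359531$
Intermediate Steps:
$M = -2498$ ($M = 3 - 2501 = -2498$)
$\left(15240 + P\right) \left(M - 30633\right) = \left(15240 + 39161\right) \left(-2498 - 30633\right) = 54401 \left(-33131\right) = -1802359531$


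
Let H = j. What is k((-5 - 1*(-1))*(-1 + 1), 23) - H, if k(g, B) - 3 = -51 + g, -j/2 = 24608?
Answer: 49168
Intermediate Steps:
j = -49216 (j = -2*24608 = -49216)
k(g, B) = -48 + g (k(g, B) = 3 + (-51 + g) = -48 + g)
H = -49216
k((-5 - 1*(-1))*(-1 + 1), 23) - H = (-48 + (-5 - 1*(-1))*(-1 + 1)) - 1*(-49216) = (-48 + (-5 + 1)*0) + 49216 = (-48 - 4*0) + 49216 = (-48 + 0) + 49216 = -48 + 49216 = 49168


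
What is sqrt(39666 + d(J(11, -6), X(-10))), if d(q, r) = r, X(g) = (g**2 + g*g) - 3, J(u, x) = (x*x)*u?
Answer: sqrt(39863) ≈ 199.66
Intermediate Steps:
J(u, x) = u*x**2 (J(u, x) = x**2*u = u*x**2)
X(g) = -3 + 2*g**2 (X(g) = (g**2 + g**2) - 3 = 2*g**2 - 3 = -3 + 2*g**2)
sqrt(39666 + d(J(11, -6), X(-10))) = sqrt(39666 + (-3 + 2*(-10)**2)) = sqrt(39666 + (-3 + 2*100)) = sqrt(39666 + (-3 + 200)) = sqrt(39666 + 197) = sqrt(39863)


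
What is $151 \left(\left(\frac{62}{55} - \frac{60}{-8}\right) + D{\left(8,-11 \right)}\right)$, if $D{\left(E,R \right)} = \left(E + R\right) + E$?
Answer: $\frac{226349}{110} \approx 2057.7$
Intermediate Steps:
$D{\left(E,R \right)} = R + 2 E$
$151 \left(\left(\frac{62}{55} - \frac{60}{-8}\right) + D{\left(8,-11 \right)}\right) = 151 \left(\left(\frac{62}{55} - \frac{60}{-8}\right) + \left(-11 + 2 \cdot 8\right)\right) = 151 \left(\left(62 \cdot \frac{1}{55} - - \frac{15}{2}\right) + \left(-11 + 16\right)\right) = 151 \left(\left(\frac{62}{55} + \frac{15}{2}\right) + 5\right) = 151 \left(\frac{949}{110} + 5\right) = 151 \cdot \frac{1499}{110} = \frac{226349}{110}$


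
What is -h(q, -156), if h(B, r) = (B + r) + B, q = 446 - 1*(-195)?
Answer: -1126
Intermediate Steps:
q = 641 (q = 446 + 195 = 641)
h(B, r) = r + 2*B
-h(q, -156) = -(-156 + 2*641) = -(-156 + 1282) = -1*1126 = -1126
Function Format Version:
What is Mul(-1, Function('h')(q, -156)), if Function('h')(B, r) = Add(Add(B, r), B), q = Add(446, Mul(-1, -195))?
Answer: -1126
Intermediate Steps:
q = 641 (q = Add(446, 195) = 641)
Function('h')(B, r) = Add(r, Mul(2, B))
Mul(-1, Function('h')(q, -156)) = Mul(-1, Add(-156, Mul(2, 641))) = Mul(-1, Add(-156, 1282)) = Mul(-1, 1126) = -1126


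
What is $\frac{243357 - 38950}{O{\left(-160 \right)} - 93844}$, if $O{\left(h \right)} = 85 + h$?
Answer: $- \frac{29201}{13417} \approx -2.1764$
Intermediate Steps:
$\frac{243357 - 38950}{O{\left(-160 \right)} - 93844} = \frac{243357 - 38950}{\left(85 - 160\right) - 93844} = \frac{204407}{-75 - 93844} = \frac{204407}{-93919} = 204407 \left(- \frac{1}{93919}\right) = - \frac{29201}{13417}$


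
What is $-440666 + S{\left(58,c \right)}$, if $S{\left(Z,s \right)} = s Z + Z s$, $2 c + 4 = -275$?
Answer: $-456848$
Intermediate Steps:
$c = - \frac{279}{2}$ ($c = -2 + \frac{1}{2} \left(-275\right) = -2 - \frac{275}{2} = - \frac{279}{2} \approx -139.5$)
$S{\left(Z,s \right)} = 2 Z s$ ($S{\left(Z,s \right)} = Z s + Z s = 2 Z s$)
$-440666 + S{\left(58,c \right)} = -440666 + 2 \cdot 58 \left(- \frac{279}{2}\right) = -440666 - 16182 = -456848$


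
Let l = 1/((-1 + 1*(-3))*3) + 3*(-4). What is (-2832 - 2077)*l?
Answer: 711805/12 ≈ 59317.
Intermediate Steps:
l = -145/12 (l = (1/3)/(-1 - 3) - 12 = (1/3)/(-4) - 12 = -1/4*1/3 - 12 = -1/12 - 12 = -145/12 ≈ -12.083)
(-2832 - 2077)*l = (-2832 - 2077)*(-145/12) = -4909*(-145/12) = 711805/12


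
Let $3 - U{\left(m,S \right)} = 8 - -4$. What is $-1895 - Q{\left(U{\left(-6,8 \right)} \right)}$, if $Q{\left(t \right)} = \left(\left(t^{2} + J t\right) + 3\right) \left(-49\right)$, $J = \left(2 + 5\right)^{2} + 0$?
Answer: $-19388$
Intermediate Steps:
$J = 49$ ($J = 7^{2} + 0 = 49 + 0 = 49$)
$U{\left(m,S \right)} = -9$ ($U{\left(m,S \right)} = 3 - \left(8 - -4\right) = 3 - \left(8 + 4\right) = 3 - 12 = -9$)
$Q{\left(t \right)} = -147 - 2401 t - 49 t^{2}$ ($Q{\left(t \right)} = \left(\left(t^{2} + 49 t\right) + 3\right) \left(-49\right) = \left(3 + t^{2} + 49 t\right) \left(-49\right) = -147 - 2401 t - 49 t^{2}$)
$-1895 - Q{\left(U{\left(-6,8 \right)} \right)} = -1895 - \left(-147 - -21609 - 49 \left(-9\right)^{2}\right) = -1895 - \left(-147 + 21609 - 3969\right) = -1895 - 17493 = -19388$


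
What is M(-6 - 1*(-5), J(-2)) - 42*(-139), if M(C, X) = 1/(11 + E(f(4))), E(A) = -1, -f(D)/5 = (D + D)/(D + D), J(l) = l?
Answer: 58381/10 ≈ 5838.1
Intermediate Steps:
f(D) = -5 (f(D) = -5*(D + D)/(D + D) = -5*2*D/(2*D) = -5*2*D*1/(2*D) = -5*1 = -5)
M(C, X) = ⅒ (M(C, X) = 1/(11 - 1) = 1/10 = ⅒)
M(-6 - 1*(-5), J(-2)) - 42*(-139) = ⅒ - 42*(-139) = ⅒ + 5838 = 58381/10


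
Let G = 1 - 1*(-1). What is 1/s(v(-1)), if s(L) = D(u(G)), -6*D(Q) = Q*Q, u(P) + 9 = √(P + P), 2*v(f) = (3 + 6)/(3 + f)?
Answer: -6/49 ≈ -0.12245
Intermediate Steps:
G = 2 (G = 1 + 1 = 2)
v(f) = 9/(2*(3 + f)) (v(f) = ((3 + 6)/(3 + f))/2 = (9/(3 + f))/2 = 9/(2*(3 + f)))
u(P) = -9 + √2*√P (u(P) = -9 + √(P + P) = -9 + √(2*P) = -9 + √2*√P)
D(Q) = -Q²/6 (D(Q) = -Q*Q/6 = -Q²/6)
s(L) = -49/6 (s(L) = -(-9 + √2*√2)²/6 = -(-9 + 2)²/6 = -⅙*(-7)² = -⅙*49 = -49/6)
1/s(v(-1)) = 1/(-49/6) = -6/49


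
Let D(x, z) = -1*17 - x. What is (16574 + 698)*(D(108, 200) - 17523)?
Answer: -304816256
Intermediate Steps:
D(x, z) = -17 - x
(16574 + 698)*(D(108, 200) - 17523) = (16574 + 698)*((-17 - 1*108) - 17523) = 17272*((-17 - 108) - 17523) = 17272*(-125 - 17523) = 17272*(-17648) = -304816256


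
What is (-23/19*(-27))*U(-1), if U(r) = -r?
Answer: 621/19 ≈ 32.684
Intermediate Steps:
(-23/19*(-27))*U(-1) = (-23/19*(-27))*(-1*(-1)) = (-23*1/19*(-27))*1 = -23/19*(-27)*1 = (621/19)*1 = 621/19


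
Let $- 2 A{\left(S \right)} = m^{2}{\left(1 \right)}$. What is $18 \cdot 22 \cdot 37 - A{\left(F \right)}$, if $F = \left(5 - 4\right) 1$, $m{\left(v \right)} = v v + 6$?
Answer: $\frac{29353}{2} \approx 14677.0$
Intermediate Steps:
$m{\left(v \right)} = 6 + v^{2}$ ($m{\left(v \right)} = v^{2} + 6 = 6 + v^{2}$)
$F = 1$ ($F = 1 \cdot 1 = 1$)
$A{\left(S \right)} = - \frac{49}{2}$ ($A{\left(S \right)} = - \frac{\left(6 + 1^{2}\right)^{2}}{2} = - \frac{\left(6 + 1\right)^{2}}{2} = - \frac{7^{2}}{2} = \left(- \frac{1}{2}\right) 49 = - \frac{49}{2}$)
$18 \cdot 22 \cdot 37 - A{\left(F \right)} = 18 \cdot 22 \cdot 37 - - \frac{49}{2} = 396 \cdot 37 + \frac{49}{2} = 14652 + \frac{49}{2} = \frac{29353}{2}$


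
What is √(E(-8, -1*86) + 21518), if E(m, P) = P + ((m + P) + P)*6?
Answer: 8*√318 ≈ 142.66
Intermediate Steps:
E(m, P) = 6*m + 13*P (E(m, P) = P + ((P + m) + P)*6 = P + (m + 2*P)*6 = P + (6*m + 12*P) = 6*m + 13*P)
√(E(-8, -1*86) + 21518) = √((6*(-8) + 13*(-1*86)) + 21518) = √((-48 + 13*(-86)) + 21518) = √((-48 - 1118) + 21518) = √(-1166 + 21518) = √20352 = 8*√318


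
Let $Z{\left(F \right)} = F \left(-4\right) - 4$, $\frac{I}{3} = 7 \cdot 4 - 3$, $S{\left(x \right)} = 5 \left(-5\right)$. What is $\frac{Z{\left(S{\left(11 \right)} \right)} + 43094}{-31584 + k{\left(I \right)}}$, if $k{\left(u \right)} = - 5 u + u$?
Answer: $- \frac{21595}{15942} \approx -1.3546$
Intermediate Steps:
$S{\left(x \right)} = -25$
$I = 75$ ($I = 3 \left(7 \cdot 4 - 3\right) = 3 \left(28 - 3\right) = 3 \cdot 25 = 75$)
$k{\left(u \right)} = - 4 u$
$Z{\left(F \right)} = -4 - 4 F$ ($Z{\left(F \right)} = - 4 F - 4 = -4 - 4 F$)
$\frac{Z{\left(S{\left(11 \right)} \right)} + 43094}{-31584 + k{\left(I \right)}} = \frac{\left(-4 - -100\right) + 43094}{-31584 - 300} = \frac{\left(-4 + 100\right) + 43094}{-31584 - 300} = \frac{96 + 43094}{-31884} = 43190 \left(- \frac{1}{31884}\right) = - \frac{21595}{15942}$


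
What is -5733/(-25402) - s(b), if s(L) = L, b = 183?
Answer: -357141/1954 ≈ -182.77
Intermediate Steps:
-5733/(-25402) - s(b) = -5733/(-25402) - 1*183 = -5733*(-1/25402) - 183 = 441/1954 - 183 = -357141/1954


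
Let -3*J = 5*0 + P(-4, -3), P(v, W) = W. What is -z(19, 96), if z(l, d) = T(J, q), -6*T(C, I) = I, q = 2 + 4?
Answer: 1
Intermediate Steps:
J = 1 (J = -(5*0 - 3)/3 = -(0 - 3)/3 = -1/3*(-3) = 1)
q = 6
T(C, I) = -I/6
z(l, d) = -1 (z(l, d) = -1/6*6 = -1)
-z(19, 96) = -1*(-1) = 1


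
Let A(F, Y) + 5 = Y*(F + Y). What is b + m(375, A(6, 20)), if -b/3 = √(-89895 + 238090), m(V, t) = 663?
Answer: 663 - 3*√148195 ≈ -491.88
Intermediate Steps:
A(F, Y) = -5 + Y*(F + Y)
b = -3*√148195 (b = -3*√(-89895 + 238090) = -3*√148195 ≈ -1154.9)
b + m(375, A(6, 20)) = -3*√148195 + 663 = 663 - 3*√148195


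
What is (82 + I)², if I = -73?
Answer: 81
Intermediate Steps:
(82 + I)² = (82 - 73)² = 9² = 81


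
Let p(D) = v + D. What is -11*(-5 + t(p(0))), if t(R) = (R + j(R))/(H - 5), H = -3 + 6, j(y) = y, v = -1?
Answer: 44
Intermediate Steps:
H = 3
p(D) = -1 + D
t(R) = -R (t(R) = (R + R)/(3 - 5) = (2*R)/(-2) = (2*R)*(-½) = -R)
-11*(-5 + t(p(0))) = -11*(-5 - (-1 + 0)) = -11*(-5 - 1*(-1)) = -11*(-5 + 1) = -11*(-4) = 44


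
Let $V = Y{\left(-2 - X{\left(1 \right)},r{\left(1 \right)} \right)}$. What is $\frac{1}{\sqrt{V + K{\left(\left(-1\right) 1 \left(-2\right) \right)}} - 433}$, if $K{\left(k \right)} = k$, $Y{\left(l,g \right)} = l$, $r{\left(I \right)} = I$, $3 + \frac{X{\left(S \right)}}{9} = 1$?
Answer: $- \frac{433}{187471} - \frac{3 \sqrt{2}}{187471} \approx -0.0023323$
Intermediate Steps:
$X{\left(S \right)} = -18$ ($X{\left(S \right)} = -27 + 9 \cdot 1 = -27 + 9 = -18$)
$V = 16$ ($V = -2 - -18 = -2 + 18 = 16$)
$\frac{1}{\sqrt{V + K{\left(\left(-1\right) 1 \left(-2\right) \right)}} - 433} = \frac{1}{\sqrt{16 + \left(-1\right) 1 \left(-2\right)} - 433} = \frac{1}{\sqrt{16 - -2} - 433} = \frac{1}{\sqrt{16 + 2} - 433} = \frac{1}{\sqrt{18} - 433} = \frac{1}{3 \sqrt{2} - 433} = \frac{1}{-433 + 3 \sqrt{2}}$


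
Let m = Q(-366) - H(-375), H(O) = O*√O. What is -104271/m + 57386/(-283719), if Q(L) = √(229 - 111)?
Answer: -57386/283719 - 104271/(√118 + 1875*I*√15) ≈ -0.22374 + 14.359*I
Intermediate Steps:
Q(L) = √118
H(O) = O^(3/2)
m = √118 + 1875*I*√15 (m = √118 - (-375)^(3/2) = √118 - (-1875)*I*√15 = √118 + 1875*I*√15 ≈ 10.863 + 7261.8*I)
-104271/m + 57386/(-283719) = -104271/(√118 + 1875*I*√15) + 57386/(-283719) = -104271/(√118 + 1875*I*√15) + 57386*(-1/283719) = -104271/(√118 + 1875*I*√15) - 57386/283719 = -57386/283719 - 104271/(√118 + 1875*I*√15)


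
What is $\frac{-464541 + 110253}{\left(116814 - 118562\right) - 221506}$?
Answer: $\frac{59048}{37209} \approx 1.5869$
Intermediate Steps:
$\frac{-464541 + 110253}{\left(116814 - 118562\right) - 221506} = - \frac{354288}{-1748 - 221506} = - \frac{354288}{-223254} = \left(-354288\right) \left(- \frac{1}{223254}\right) = \frac{59048}{37209}$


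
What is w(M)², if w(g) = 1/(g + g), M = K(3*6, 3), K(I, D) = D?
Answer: 1/36 ≈ 0.027778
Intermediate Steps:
M = 3
w(g) = 1/(2*g)
w(M)² = ((½)/3)² = ((½)*(⅓))² = (⅙)² = 1/36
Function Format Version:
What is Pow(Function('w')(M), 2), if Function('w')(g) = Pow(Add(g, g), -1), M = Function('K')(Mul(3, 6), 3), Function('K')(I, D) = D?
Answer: Rational(1, 36) ≈ 0.027778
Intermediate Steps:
M = 3
Function('w')(g) = Mul(Rational(1, 2), Pow(g, -1)) (Function('w')(g) = Pow(Mul(2, g), -1) = Mul(Rational(1, 2), Pow(g, -1)))
Pow(Function('w')(M), 2) = Pow(Mul(Rational(1, 2), Pow(3, -1)), 2) = Pow(Mul(Rational(1, 2), Rational(1, 3)), 2) = Pow(Rational(1, 6), 2) = Rational(1, 36)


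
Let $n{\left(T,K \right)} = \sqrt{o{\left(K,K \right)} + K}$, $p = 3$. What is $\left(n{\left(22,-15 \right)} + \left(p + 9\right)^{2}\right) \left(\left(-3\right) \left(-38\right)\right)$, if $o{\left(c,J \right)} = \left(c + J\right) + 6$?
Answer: $16416 + 114 i \sqrt{39} \approx 16416.0 + 711.93 i$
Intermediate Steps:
$o{\left(c,J \right)} = 6 + J + c$ ($o{\left(c,J \right)} = \left(J + c\right) + 6 = 6 + J + c$)
$n{\left(T,K \right)} = \sqrt{6 + 3 K}$ ($n{\left(T,K \right)} = \sqrt{\left(6 + K + K\right) + K} = \sqrt{\left(6 + 2 K\right) + K} = \sqrt{6 + 3 K}$)
$\left(n{\left(22,-15 \right)} + \left(p + 9\right)^{2}\right) \left(\left(-3\right) \left(-38\right)\right) = \left(\sqrt{6 + 3 \left(-15\right)} + \left(3 + 9\right)^{2}\right) \left(\left(-3\right) \left(-38\right)\right) = \left(\sqrt{6 - 45} + 12^{2}\right) 114 = \left(\sqrt{-39} + 144\right) 114 = \left(i \sqrt{39} + 144\right) 114 = \left(144 + i \sqrt{39}\right) 114 = 16416 + 114 i \sqrt{39}$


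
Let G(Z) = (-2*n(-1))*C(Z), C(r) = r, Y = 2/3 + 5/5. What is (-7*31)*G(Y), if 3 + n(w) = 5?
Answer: 4340/3 ≈ 1446.7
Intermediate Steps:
Y = 5/3 (Y = 2*(⅓) + 5*(⅕) = ⅔ + 1 = 5/3 ≈ 1.6667)
n(w) = 2 (n(w) = -3 + 5 = 2)
G(Z) = -4*Z (G(Z) = (-2*2)*Z = -4*Z)
(-7*31)*G(Y) = (-7*31)*(-4*5/3) = -217*(-20/3) = 4340/3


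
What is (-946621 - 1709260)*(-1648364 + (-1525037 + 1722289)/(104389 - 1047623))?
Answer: 2064672814822981534/471617 ≈ 4.3779e+12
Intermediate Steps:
(-946621 - 1709260)*(-1648364 + (-1525037 + 1722289)/(104389 - 1047623)) = -2655881*(-1648364 + 197252/(-943234)) = -2655881*(-1648364 + 197252*(-1/943234)) = -2655881*(-1648364 - 98626/471617) = -2655881*(-777396583214/471617) = 2064672814822981534/471617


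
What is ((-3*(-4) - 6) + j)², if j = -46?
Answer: 1600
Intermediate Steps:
((-3*(-4) - 6) + j)² = ((-3*(-4) - 6) - 46)² = ((12 - 6) - 46)² = (6 - 46)² = (-40)² = 1600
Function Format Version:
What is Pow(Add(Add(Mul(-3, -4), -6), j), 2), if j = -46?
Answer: 1600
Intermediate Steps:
Pow(Add(Add(Mul(-3, -4), -6), j), 2) = Pow(Add(Add(Mul(-3, -4), -6), -46), 2) = Pow(Add(Add(12, -6), -46), 2) = Pow(Add(6, -46), 2) = Pow(-40, 2) = 1600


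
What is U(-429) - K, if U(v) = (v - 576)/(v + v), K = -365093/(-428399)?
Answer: 39097067/122522114 ≈ 0.31910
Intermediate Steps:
K = 365093/428399 (K = -365093*(-1/428399) = 365093/428399 ≈ 0.85223)
U(v) = (-576 + v)/(2*v) (U(v) = (-576 + v)/((2*v)) = (-576 + v)*(1/(2*v)) = (-576 + v)/(2*v))
U(-429) - K = (½)*(-576 - 429)/(-429) - 1*365093/428399 = (½)*(-1/429)*(-1005) - 365093/428399 = 335/286 - 365093/428399 = 39097067/122522114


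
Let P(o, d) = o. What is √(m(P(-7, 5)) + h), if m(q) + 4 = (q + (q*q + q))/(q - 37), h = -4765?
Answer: 9*I*√28501/22 ≈ 69.064*I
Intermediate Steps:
m(q) = -4 + (q² + 2*q)/(-37 + q) (m(q) = -4 + (q + (q*q + q))/(q - 37) = -4 + (q + (q² + q))/(-37 + q) = -4 + (q + (q + q²))/(-37 + q) = -4 + (q² + 2*q)/(-37 + q))
√(m(P(-7, 5)) + h) = √((148 + (-7)² - 2*(-7))/(-37 - 7) - 4765) = √((148 + 49 + 14)/(-44) - 4765) = √(-1/44*211 - 4765) = √(-211/44 - 4765) = √(-209871/44) = 9*I*√28501/22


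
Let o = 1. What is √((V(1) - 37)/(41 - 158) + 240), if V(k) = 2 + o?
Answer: √365482/39 ≈ 15.501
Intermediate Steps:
V(k) = 3 (V(k) = 2 + 1 = 3)
√((V(1) - 37)/(41 - 158) + 240) = √((3 - 37)/(41 - 158) + 240) = √(-34/(-117) + 240) = √(-34*(-1/117) + 240) = √(34/117 + 240) = √(28114/117) = √365482/39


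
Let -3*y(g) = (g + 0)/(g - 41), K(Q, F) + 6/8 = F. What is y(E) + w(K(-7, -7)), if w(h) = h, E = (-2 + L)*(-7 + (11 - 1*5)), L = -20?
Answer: -1679/228 ≈ -7.3640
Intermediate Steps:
K(Q, F) = -¾ + F
E = 22 (E = (-2 - 20)*(-7 + (11 - 1*5)) = -22*(-7 + (11 - 5)) = -22*(-7 + 6) = -22*(-1) = 22)
y(g) = -g/(3*(-41 + g)) (y(g) = -(g + 0)/(3*(g - 41)) = -g/(3*(-41 + g)))
y(E) + w(K(-7, -7)) = -1*22/(-123 + 3*22) + (-¾ - 7) = -1*22/(-123 + 66) - 31/4 = -1*22/(-57) - 31/4 = -1*22*(-1/57) - 31/4 = 22/57 - 31/4 = -1679/228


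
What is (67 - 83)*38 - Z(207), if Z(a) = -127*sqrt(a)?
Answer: -608 + 381*sqrt(23) ≈ 1219.2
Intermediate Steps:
(67 - 83)*38 - Z(207) = (67 - 83)*38 - (-127)*sqrt(207) = -16*38 - (-127)*3*sqrt(23) = -608 - (-381)*sqrt(23) = -608 + 381*sqrt(23)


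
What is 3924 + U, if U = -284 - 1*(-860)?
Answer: 4500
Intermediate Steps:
U = 576 (U = -284 + 860 = 576)
3924 + U = 3924 + 576 = 4500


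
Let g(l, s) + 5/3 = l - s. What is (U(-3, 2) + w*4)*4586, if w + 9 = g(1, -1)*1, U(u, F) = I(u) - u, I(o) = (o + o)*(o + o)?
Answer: 59618/3 ≈ 19873.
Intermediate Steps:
g(l, s) = -5/3 + l - s (g(l, s) = -5/3 + (l - s) = -5/3 + l - s)
I(o) = 4*o² (I(o) = (2*o)*(2*o) = 4*o²)
U(u, F) = -u + 4*u² (U(u, F) = 4*u² - u = -u + 4*u²)
w = -26/3 (w = -9 + (-5/3 + 1 - 1*(-1))*1 = -9 + (-5/3 + 1 + 1)*1 = -9 + (⅓)*1 = -9 + ⅓ = -26/3 ≈ -8.6667)
(U(-3, 2) + w*4)*4586 = (-3*(-1 + 4*(-3)) - 26/3*4)*4586 = (-3*(-1 - 12) - 104/3)*4586 = (-3*(-13) - 104/3)*4586 = (39 - 104/3)*4586 = (13/3)*4586 = 59618/3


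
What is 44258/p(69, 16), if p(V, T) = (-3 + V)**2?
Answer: 22129/2178 ≈ 10.160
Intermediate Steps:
44258/p(69, 16) = 44258/((-3 + 69)**2) = 44258/(66**2) = 44258/4356 = 44258*(1/4356) = 22129/2178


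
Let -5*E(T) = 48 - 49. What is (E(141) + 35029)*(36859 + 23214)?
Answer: 10521545658/5 ≈ 2.1043e+9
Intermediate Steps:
E(T) = 1/5 (E(T) = -(48 - 49)/5 = -1/5*(-1) = 1/5)
(E(141) + 35029)*(36859 + 23214) = (1/5 + 35029)*(36859 + 23214) = (175146/5)*60073 = 10521545658/5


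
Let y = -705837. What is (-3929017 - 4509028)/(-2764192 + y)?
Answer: 8438045/3470029 ≈ 2.4317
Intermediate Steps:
(-3929017 - 4509028)/(-2764192 + y) = (-3929017 - 4509028)/(-2764192 - 705837) = -8438045/(-3470029) = -8438045*(-1/3470029) = 8438045/3470029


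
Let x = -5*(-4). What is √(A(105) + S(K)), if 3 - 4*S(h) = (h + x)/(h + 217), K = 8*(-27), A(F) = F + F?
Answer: √1039/2 ≈ 16.117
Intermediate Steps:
x = 20
A(F) = 2*F
K = -216
S(h) = ¾ - (20 + h)/(4*(217 + h)) (S(h) = ¾ - (h + 20)/(4*(h + 217)) = ¾ - (20 + h)/(4*(217 + h)))
√(A(105) + S(K)) = √(2*105 + (631 + 2*(-216))/(4*(217 - 216))) = √(210 + (¼)*(631 - 432)/1) = √(210 + (¼)*1*199) = √(210 + 199/4) = √(1039/4) = √1039/2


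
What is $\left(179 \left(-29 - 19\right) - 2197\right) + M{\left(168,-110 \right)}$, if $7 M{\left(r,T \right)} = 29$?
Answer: $- \frac{75494}{7} \approx -10785.0$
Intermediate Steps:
$M{\left(r,T \right)} = \frac{29}{7}$ ($M{\left(r,T \right)} = \frac{1}{7} \cdot 29 = \frac{29}{7}$)
$\left(179 \left(-29 - 19\right) - 2197\right) + M{\left(168,-110 \right)} = \left(179 \left(-29 - 19\right) - 2197\right) + \frac{29}{7} = \left(179 \left(-48\right) - 2197\right) + \frac{29}{7} = \left(-8592 - 2197\right) + \frac{29}{7} = -10789 + \frac{29}{7} = - \frac{75494}{7}$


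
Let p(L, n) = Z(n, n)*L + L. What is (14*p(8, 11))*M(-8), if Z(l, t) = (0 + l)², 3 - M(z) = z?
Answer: 150304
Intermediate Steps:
M(z) = 3 - z
Z(l, t) = l²
p(L, n) = L + L*n² (p(L, n) = n²*L + L = L*n² + L = L + L*n²)
(14*p(8, 11))*M(-8) = (14*(8*(1 + 11²)))*(3 - 1*(-8)) = (14*(8*(1 + 121)))*(3 + 8) = (14*(8*122))*11 = (14*976)*11 = 13664*11 = 150304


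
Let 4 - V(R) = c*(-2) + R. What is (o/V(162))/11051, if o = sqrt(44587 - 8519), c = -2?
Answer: -sqrt(9017)/895131 ≈ -0.00010608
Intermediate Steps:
V(R) = -R (V(R) = 4 - (-2*(-2) + R) = 4 - (4 + R) = 4 + (-4 - R) = -R)
o = 2*sqrt(9017) (o = sqrt(36068) = 2*sqrt(9017) ≈ 189.92)
(o/V(162))/11051 = ((2*sqrt(9017))/((-1*162)))/11051 = ((2*sqrt(9017))/(-162))*(1/11051) = ((2*sqrt(9017))*(-1/162))*(1/11051) = -sqrt(9017)/81*(1/11051) = -sqrt(9017)/895131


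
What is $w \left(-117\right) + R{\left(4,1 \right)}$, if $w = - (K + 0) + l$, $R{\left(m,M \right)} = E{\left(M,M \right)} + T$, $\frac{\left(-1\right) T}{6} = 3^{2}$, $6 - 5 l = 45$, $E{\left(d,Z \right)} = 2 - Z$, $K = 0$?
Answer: $\frac{4298}{5} \approx 859.6$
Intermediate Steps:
$l = - \frac{39}{5}$ ($l = \frac{6}{5} - 9 = - \frac{39}{5} \approx -7.8$)
$T = -54$ ($T = - 6 \cdot 3^{2} = \left(-6\right) 9 = -54$)
$R{\left(m,M \right)} = -52 - M$ ($R{\left(m,M \right)} = \left(2 - M\right) - 54 = -52 - M$)
$w = - \frac{39}{5}$ ($w = - (0 + 0) - \frac{39}{5} = \left(-1\right) 0 - \frac{39}{5} = 0 - \frac{39}{5} = - \frac{39}{5} \approx -7.8$)
$w \left(-117\right) + R{\left(4,1 \right)} = \left(- \frac{39}{5}\right) \left(-117\right) - 53 = \frac{4563}{5} - 53 = \frac{4298}{5}$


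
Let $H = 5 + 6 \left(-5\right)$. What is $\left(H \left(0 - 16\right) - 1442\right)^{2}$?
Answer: $1085764$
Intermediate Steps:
$H = -25$ ($H = 5 - 30 = -25$)
$\left(H \left(0 - 16\right) - 1442\right)^{2} = \left(- 25 \left(0 - 16\right) - 1442\right)^{2} = \left(\left(-25\right) \left(-16\right) - 1442\right)^{2} = \left(400 - 1442\right)^{2} = \left(-1042\right)^{2} = 1085764$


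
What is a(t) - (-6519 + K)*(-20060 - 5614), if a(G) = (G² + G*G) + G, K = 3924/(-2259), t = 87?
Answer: -42016942695/251 ≈ -1.6740e+8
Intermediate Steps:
K = -436/251 (K = 3924*(-1/2259) = -436/251 ≈ -1.7371)
a(G) = G + 2*G² (a(G) = (G² + G²) + G = 2*G² + G = G + 2*G²)
a(t) - (-6519 + K)*(-20060 - 5614) = 87*(1 + 2*87) - (-6519 - 436/251)*(-20060 - 5614) = 87*(1 + 174) - (-1636705)*(-25674)/251 = 87*175 - 1*42020764170/251 = 15225 - 42020764170/251 = -42016942695/251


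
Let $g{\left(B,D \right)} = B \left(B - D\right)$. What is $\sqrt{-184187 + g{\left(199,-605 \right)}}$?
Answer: $i \sqrt{24191} \approx 155.53 i$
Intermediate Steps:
$\sqrt{-184187 + g{\left(199,-605 \right)}} = \sqrt{-184187 + 199 \left(199 - -605\right)} = \sqrt{-184187 + 199 \left(199 + 605\right)} = \sqrt{-184187 + 199 \cdot 804} = \sqrt{-184187 + 159996} = \sqrt{-24191} = i \sqrt{24191}$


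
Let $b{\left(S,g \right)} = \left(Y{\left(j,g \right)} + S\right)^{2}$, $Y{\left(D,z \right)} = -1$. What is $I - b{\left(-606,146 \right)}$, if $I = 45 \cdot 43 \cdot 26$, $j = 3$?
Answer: $-318139$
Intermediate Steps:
$I = 50310$ ($I = 1935 \cdot 26 = 50310$)
$b{\left(S,g \right)} = \left(-1 + S\right)^{2}$
$I - b{\left(-606,146 \right)} = 50310 - \left(-1 - 606\right)^{2} = 50310 - \left(-607\right)^{2} = 50310 - 368449 = -318139$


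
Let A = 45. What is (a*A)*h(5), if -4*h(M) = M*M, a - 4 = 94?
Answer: -55125/2 ≈ -27563.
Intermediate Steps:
a = 98 (a = 4 + 94 = 98)
h(M) = -M²/4 (h(M) = -M*M/4 = -M²/4)
(a*A)*h(5) = (98*45)*(-¼*5²) = 4410*(-¼*25) = 4410*(-25/4) = -55125/2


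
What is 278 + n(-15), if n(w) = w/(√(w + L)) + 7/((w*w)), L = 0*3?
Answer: 62557/225 + I*√15 ≈ 278.03 + 3.873*I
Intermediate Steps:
L = 0
n(w) = √w + 7/w² (n(w) = w/(√(w + 0)) + 7/((w*w)) = w/(√w) + 7/(w²) = w/√w + 7/w² = √w + 7/w²)
278 + n(-15) = 278 + (7 + (-15)^(5/2))/(-15)² = 278 + (7 + 225*I*√15)/225 = 278 + (7/225 + I*√15) = 62557/225 + I*√15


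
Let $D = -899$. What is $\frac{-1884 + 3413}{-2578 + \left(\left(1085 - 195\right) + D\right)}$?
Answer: $- \frac{1529}{2587} \approx -0.59103$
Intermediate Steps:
$\frac{-1884 + 3413}{-2578 + \left(\left(1085 - 195\right) + D\right)} = \frac{-1884 + 3413}{-2578 + \left(\left(1085 - 195\right) - 899\right)} = \frac{1529}{-2578 + \left(890 - 899\right)} = \frac{1529}{-2578 - 9} = \frac{1529}{-2587} = 1529 \left(- \frac{1}{2587}\right) = - \frac{1529}{2587}$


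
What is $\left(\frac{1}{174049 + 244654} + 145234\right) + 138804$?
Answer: $\frac{118927562715}{418703} \approx 2.8404 \cdot 10^{5}$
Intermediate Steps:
$\left(\frac{1}{174049 + 244654} + 145234\right) + 138804 = \left(\frac{1}{418703} + 145234\right) + 138804 = \frac{60809911503}{418703} + 138804 = \frac{118927562715}{418703}$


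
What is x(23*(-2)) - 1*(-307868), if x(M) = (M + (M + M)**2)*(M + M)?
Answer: -466588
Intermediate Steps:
x(M) = 2*M*(M + 4*M**2) (x(M) = (M + (2*M)**2)*(2*M) = (M + 4*M**2)*(2*M) = 2*M*(M + 4*M**2))
x(23*(-2)) - 1*(-307868) = (23*(-2))**2*(2 + 8*(23*(-2))) - 1*(-307868) = (-46)**2*(2 + 8*(-46)) + 307868 = 2116*(2 - 368) + 307868 = 2116*(-366) + 307868 = -774456 + 307868 = -466588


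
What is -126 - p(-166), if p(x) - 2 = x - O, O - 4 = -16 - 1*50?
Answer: -24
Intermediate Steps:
O = -62 (O = 4 + (-16 - 1*50) = 4 + (-16 - 50) = 4 - 66 = -62)
p(x) = 64 + x (p(x) = 2 + (x - 1*(-62)) = 2 + (x + 62) = 2 + (62 + x) = 64 + x)
-126 - p(-166) = -126 - (64 - 166) = -126 - 1*(-102) = -126 + 102 = -24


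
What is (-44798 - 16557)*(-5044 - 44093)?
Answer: 3014800635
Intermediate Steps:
(-44798 - 16557)*(-5044 - 44093) = -61355*(-49137) = 3014800635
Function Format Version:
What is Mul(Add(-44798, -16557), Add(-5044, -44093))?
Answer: 3014800635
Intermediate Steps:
Mul(Add(-44798, -16557), Add(-5044, -44093)) = Mul(-61355, -49137) = 3014800635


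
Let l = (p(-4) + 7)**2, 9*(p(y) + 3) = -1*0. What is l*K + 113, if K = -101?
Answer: -1503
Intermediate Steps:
p(y) = -3 (p(y) = -3 + (-1*0)/9 = -3 + (1/9)*0 = -3 + 0 = -3)
l = 16 (l = (-3 + 7)**2 = 4**2 = 16)
l*K + 113 = 16*(-101) + 113 = -1616 + 113 = -1503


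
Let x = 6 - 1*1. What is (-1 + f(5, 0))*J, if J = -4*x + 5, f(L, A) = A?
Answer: 15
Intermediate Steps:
x = 5 (x = 6 - 1 = 5)
J = -15 (J = -4*5 + 5 = -20 + 5 = -15)
(-1 + f(5, 0))*J = (-1 + 0)*(-15) = -1*(-15) = 15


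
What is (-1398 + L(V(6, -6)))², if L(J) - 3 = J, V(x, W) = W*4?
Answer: 2013561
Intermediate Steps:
V(x, W) = 4*W
L(J) = 3 + J
(-1398 + L(V(6, -6)))² = (-1398 + (3 + 4*(-6)))² = (-1398 + (3 - 24))² = (-1398 - 21)² = (-1419)² = 2013561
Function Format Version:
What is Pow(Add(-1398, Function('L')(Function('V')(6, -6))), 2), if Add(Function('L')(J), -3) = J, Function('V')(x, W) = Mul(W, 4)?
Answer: 2013561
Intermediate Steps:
Function('V')(x, W) = Mul(4, W)
Function('L')(J) = Add(3, J)
Pow(Add(-1398, Function('L')(Function('V')(6, -6))), 2) = Pow(Add(-1398, Add(3, Mul(4, -6))), 2) = Pow(Add(-1398, Add(3, -24)), 2) = Pow(Add(-1398, -21), 2) = Pow(-1419, 2) = 2013561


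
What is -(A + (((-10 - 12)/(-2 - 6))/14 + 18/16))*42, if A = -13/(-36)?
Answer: -212/3 ≈ -70.667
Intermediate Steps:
A = 13/36 (A = -13*(-1/36) = 13/36 ≈ 0.36111)
-(A + (((-10 - 12)/(-2 - 6))/14 + 18/16))*42 = -(13/36 + (((-10 - 12)/(-2 - 6))/14 + 18/16))*42 = -(13/36 + (-22/(-8)*(1/14) + 18*(1/16)))*42 = -(13/36 + (-22*(-1/8)*(1/14) + 9/8))*42 = -(13/36 + ((11/4)*(1/14) + 9/8))*42 = -(13/36 + (11/56 + 9/8))*42 = -(13/36 + 37/28)*42 = -106*42/63 = -1*212/3 = -212/3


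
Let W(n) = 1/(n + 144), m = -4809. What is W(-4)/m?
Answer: -1/673260 ≈ -1.4853e-6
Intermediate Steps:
W(n) = 1/(144 + n)
W(-4)/m = 1/((144 - 4)*(-4809)) = -1/4809/140 = (1/140)*(-1/4809) = -1/673260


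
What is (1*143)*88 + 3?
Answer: 12587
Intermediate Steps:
(1*143)*88 + 3 = 143*88 + 3 = 12584 + 3 = 12587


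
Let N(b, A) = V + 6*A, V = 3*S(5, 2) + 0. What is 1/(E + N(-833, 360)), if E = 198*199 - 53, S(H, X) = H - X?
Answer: 1/41518 ≈ 2.4086e-5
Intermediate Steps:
V = 9 (V = 3*(5 - 1*2) + 0 = 3*(5 - 2) + 0 = 3*3 + 0 = 9 + 0 = 9)
N(b, A) = 9 + 6*A
E = 39349 (E = 39402 - 53 = 39349)
1/(E + N(-833, 360)) = 1/(39349 + (9 + 6*360)) = 1/(39349 + (9 + 2160)) = 1/(39349 + 2169) = 1/41518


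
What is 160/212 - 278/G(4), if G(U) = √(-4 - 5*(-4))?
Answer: -7287/106 ≈ -68.745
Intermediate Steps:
G(U) = 4 (G(U) = √(-4 + 20) = √16 = 4)
160/212 - 278/G(4) = 160/212 - 278/4 = 160*(1/212) - 278*¼ = 40/53 - 139/2 = -7287/106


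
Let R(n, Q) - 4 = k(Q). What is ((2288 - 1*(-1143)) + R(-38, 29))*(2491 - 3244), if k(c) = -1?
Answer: -2585802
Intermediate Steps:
R(n, Q) = 3 (R(n, Q) = 4 - 1 = 3)
((2288 - 1*(-1143)) + R(-38, 29))*(2491 - 3244) = ((2288 - 1*(-1143)) + 3)*(2491 - 3244) = ((2288 + 1143) + 3)*(-753) = (3431 + 3)*(-753) = 3434*(-753) = -2585802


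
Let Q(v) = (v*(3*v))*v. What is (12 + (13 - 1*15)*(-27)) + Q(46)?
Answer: 292074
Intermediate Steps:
Q(v) = 3*v³ (Q(v) = (3*v²)*v = 3*v³)
(12 + (13 - 1*15)*(-27)) + Q(46) = (12 + (13 - 1*15)*(-27)) + 3*46³ = (12 + (13 - 15)*(-27)) + 3*97336 = (12 - 2*(-27)) + 292008 = (12 + 54) + 292008 = 66 + 292008 = 292074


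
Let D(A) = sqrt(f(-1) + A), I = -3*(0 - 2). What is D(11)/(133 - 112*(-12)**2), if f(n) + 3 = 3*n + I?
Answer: -sqrt(11)/15995 ≈ -0.00020735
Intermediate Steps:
I = 6 (I = -3*(-2) = 6)
f(n) = 3 + 3*n (f(n) = -3 + (3*n + 6) = -3 + (6 + 3*n) = 3 + 3*n)
D(A) = sqrt(A) (D(A) = sqrt((3 + 3*(-1)) + A) = sqrt((3 - 3) + A) = sqrt(0 + A) = sqrt(A))
D(11)/(133 - 112*(-12)**2) = sqrt(11)/(133 - 112*(-12)**2) = sqrt(11)/(133 - 112*144) = sqrt(11)/(133 - 16128) = sqrt(11)/(-15995) = sqrt(11)*(-1/15995) = -sqrt(11)/15995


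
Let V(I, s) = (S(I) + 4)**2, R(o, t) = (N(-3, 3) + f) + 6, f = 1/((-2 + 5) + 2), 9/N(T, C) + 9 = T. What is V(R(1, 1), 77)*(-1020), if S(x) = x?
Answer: -1821771/20 ≈ -91089.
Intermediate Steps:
N(T, C) = 9/(-9 + T)
f = 1/5 (f = 1/(3 + 2) = 1/5 ≈ 0.20000)
R(o, t) = 109/20 (R(o, t) = (9/(-9 - 3) + 1/5) + 6 = (9/(-12) + 1/5) + 6 = (9*(-1/12) + 1/5) + 6 = (-3/4 + 1/5) + 6 = -11/20 + 6 = 109/20)
V(I, s) = (4 + I)**2 (V(I, s) = (I + 4)**2 = (4 + I)**2)
V(R(1, 1), 77)*(-1020) = (4 + 109/20)**2*(-1020) = (189/20)**2*(-1020) = (35721/400)*(-1020) = -1821771/20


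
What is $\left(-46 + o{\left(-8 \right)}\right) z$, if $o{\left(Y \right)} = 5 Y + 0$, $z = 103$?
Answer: $-8858$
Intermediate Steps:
$o{\left(Y \right)} = 5 Y$
$\left(-46 + o{\left(-8 \right)}\right) z = \left(-46 + 5 \left(-8\right)\right) 103 = \left(-46 - 40\right) 103 = \left(-86\right) 103 = -8858$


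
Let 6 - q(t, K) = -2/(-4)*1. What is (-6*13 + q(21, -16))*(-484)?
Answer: 35090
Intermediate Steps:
q(t, K) = 11/2 (q(t, K) = 6 - (-2/(-4)) = 6 - (-2*(-1/4)) = 6 - 1/2 = 11/2)
(-6*13 + q(21, -16))*(-484) = (-6*13 + 11/2)*(-484) = (-78 + 11/2)*(-484) = -145/2*(-484) = 35090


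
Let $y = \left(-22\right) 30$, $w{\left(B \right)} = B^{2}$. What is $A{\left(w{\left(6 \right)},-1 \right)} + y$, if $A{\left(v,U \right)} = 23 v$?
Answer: $168$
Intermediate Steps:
$y = -660$
$A{\left(w{\left(6 \right)},-1 \right)} + y = 23 \cdot 6^{2} - 660 = 23 \cdot 36 - 660 = 828 - 660 = 168$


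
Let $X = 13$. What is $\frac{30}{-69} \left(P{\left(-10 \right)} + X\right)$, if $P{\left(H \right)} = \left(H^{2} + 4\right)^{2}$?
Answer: $- \frac{108290}{23} \approx -4708.3$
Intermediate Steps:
$P{\left(H \right)} = \left(4 + H^{2}\right)^{2}$
$\frac{30}{-69} \left(P{\left(-10 \right)} + X\right) = \frac{30}{-69} \left(\left(4 + \left(-10\right)^{2}\right)^{2} + 13\right) = 30 \left(- \frac{1}{69}\right) \left(\left(4 + 100\right)^{2} + 13\right) = - \frac{10 \left(104^{2} + 13\right)}{23} = - \frac{10 \left(10816 + 13\right)}{23} = \left(- \frac{10}{23}\right) 10829 = - \frac{108290}{23}$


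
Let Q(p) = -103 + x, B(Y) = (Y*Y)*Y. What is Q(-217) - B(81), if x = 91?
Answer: -531453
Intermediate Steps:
B(Y) = Y³ (B(Y) = Y²*Y = Y³)
Q(p) = -12 (Q(p) = -103 + 91 = -12)
Q(-217) - B(81) = -12 - 1*81³ = -12 - 1*531441 = -12 - 531441 = -531453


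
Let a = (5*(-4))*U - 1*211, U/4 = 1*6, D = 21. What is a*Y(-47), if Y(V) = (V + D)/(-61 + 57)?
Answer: -8983/2 ≈ -4491.5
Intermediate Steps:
Y(V) = -21/4 - V/4 (Y(V) = (V + 21)/(-61 + 57) = (21 + V)/(-4) = (21 + V)*(-1/4) = -21/4 - V/4)
U = 24 (U = 4*(1*6) = 4*6 = 24)
a = -691 (a = (5*(-4))*24 - 1*211 = -20*24 - 211 = -480 - 211 = -691)
a*Y(-47) = -691*(-21/4 - 1/4*(-47)) = -691*(-21/4 + 47/4) = -691*13/2 = -8983/2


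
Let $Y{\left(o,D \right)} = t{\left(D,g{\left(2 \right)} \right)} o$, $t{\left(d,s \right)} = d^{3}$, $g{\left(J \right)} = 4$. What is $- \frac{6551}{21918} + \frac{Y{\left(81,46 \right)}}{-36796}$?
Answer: $- \frac{43261824221}{201623682} \approx -214.57$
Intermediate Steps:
$Y{\left(o,D \right)} = o D^{3}$ ($Y{\left(o,D \right)} = D^{3} o = o D^{3}$)
$- \frac{6551}{21918} + \frac{Y{\left(81,46 \right)}}{-36796} = - \frac{6551}{21918} + \frac{81 \cdot 46^{3}}{-36796} = \left(-6551\right) \frac{1}{21918} + 81 \cdot 97336 \left(- \frac{1}{36796}\right) = - \frac{6551}{21918} + 7884216 \left(- \frac{1}{36796}\right) = - \frac{6551}{21918} - \frac{1971054}{9199} = - \frac{43261824221}{201623682}$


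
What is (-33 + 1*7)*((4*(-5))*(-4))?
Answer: -2080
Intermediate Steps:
(-33 + 1*7)*((4*(-5))*(-4)) = (-33 + 7)*(-20*(-4)) = -26*80 = -2080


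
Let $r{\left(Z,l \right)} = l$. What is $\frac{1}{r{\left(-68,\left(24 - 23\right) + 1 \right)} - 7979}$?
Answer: $- \frac{1}{7977} \approx -0.00012536$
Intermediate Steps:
$\frac{1}{r{\left(-68,\left(24 - 23\right) + 1 \right)} - 7979} = \frac{1}{\left(\left(24 - 23\right) + 1\right) - 7979} = \frac{1}{\left(1 + 1\right) - 7979} = \frac{1}{2 - 7979} = \frac{1}{-7977} = - \frac{1}{7977}$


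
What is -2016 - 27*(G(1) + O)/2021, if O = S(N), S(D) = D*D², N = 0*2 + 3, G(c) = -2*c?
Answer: -4075011/2021 ≈ -2016.3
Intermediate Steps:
N = 3 (N = 0 + 3 = 3)
S(D) = D³
O = 27 (O = 3³ = 27)
-2016 - 27*(G(1) + O)/2021 = -2016 - 27*(-2*1 + 27)/2021 = -2016 - 27*(-2 + 27)*(1/2021) = -2016 - 27*25*(1/2021) = -2016 - 675*1/2021 = -2016 - 675/2021 = -4075011/2021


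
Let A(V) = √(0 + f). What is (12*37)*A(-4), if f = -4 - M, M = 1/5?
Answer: 444*I*√105/5 ≈ 909.93*I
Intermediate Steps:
M = ⅕ ≈ 0.20000
f = -21/5 (f = -4 - 1*⅕ = -4 - ⅕ = -21/5 ≈ -4.2000)
A(V) = I*√105/5 (A(V) = √(0 - 21/5) = √(-21/5) = I*√105/5)
(12*37)*A(-4) = (12*37)*(I*√105/5) = 444*(I*√105/5) = 444*I*√105/5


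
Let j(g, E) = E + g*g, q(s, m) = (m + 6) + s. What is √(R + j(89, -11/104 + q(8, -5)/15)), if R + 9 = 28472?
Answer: √2459591810/260 ≈ 190.75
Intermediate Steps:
R = 28463 (R = -9 + 28472 = 28463)
q(s, m) = 6 + m + s (q(s, m) = (6 + m) + s = 6 + m + s)
j(g, E) = E + g²
√(R + j(89, -11/104 + q(8, -5)/15)) = √(28463 + ((-11/104 + (6 - 5 + 8)/15) + 89²)) = √(28463 + ((-11*1/104 + 9*(1/15)) + 7921)) = √(28463 + ((-11/104 + ⅗) + 7921)) = √(28463 + (257/520 + 7921)) = √(28463 + 4119177/520) = √(18919937/520) = √2459591810/260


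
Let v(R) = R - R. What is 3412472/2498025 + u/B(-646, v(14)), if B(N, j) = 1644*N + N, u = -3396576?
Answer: 63742438856/13971453825 ≈ 4.5623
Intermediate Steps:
v(R) = 0
B(N, j) = 1645*N
3412472/2498025 + u/B(-646, v(14)) = 3412472/2498025 - 3396576/(1645*(-646)) = 3412472*(1/2498025) - 3396576/(-1062670) = 3412472/2498025 - 3396576*(-1/1062670) = 3412472/2498025 + 1698288/531335 = 63742438856/13971453825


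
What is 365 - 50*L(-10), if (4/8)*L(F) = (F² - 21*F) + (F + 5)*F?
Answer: -35635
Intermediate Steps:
L(F) = -42*F + 2*F² + 2*F*(5 + F) (L(F) = 2*((F² - 21*F) + (F + 5)*F) = 2*((F² - 21*F) + (5 + F)*F) = 2*((F² - 21*F) + F*(5 + F)) = 2*(F² - 21*F + F*(5 + F)) = -42*F + 2*F² + 2*F*(5 + F))
365 - 50*L(-10) = 365 - 200*(-10)*(-8 - 10) = 365 - 200*(-10)*(-18) = 365 - 50*720 = 365 - 36000 = -35635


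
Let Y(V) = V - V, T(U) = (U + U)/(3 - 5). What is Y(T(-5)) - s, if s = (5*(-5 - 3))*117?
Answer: 4680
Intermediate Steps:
T(U) = -U (T(U) = (2*U)/(-2) = (2*U)*(-½) = -U)
s = -4680 (s = (5*(-8))*117 = -40*117 = -4680)
Y(V) = 0
Y(T(-5)) - s = 0 - 1*(-4680) = 0 + 4680 = 4680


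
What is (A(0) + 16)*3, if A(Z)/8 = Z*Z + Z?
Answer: 48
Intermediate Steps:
A(Z) = 8*Z + 8*Z² (A(Z) = 8*(Z*Z + Z) = 8*(Z² + Z) = 8*(Z + Z²) = 8*Z + 8*Z²)
(A(0) + 16)*3 = (8*0*(1 + 0) + 16)*3 = (8*0*1 + 16)*3 = (0 + 16)*3 = 16*3 = 48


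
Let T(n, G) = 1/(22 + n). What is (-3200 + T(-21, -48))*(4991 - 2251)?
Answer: -8765260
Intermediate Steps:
(-3200 + T(-21, -48))*(4991 - 2251) = (-3200 + 1/(22 - 21))*(4991 - 2251) = (-3200 + 1/1)*2740 = (-3200 + 1)*2740 = -3199*2740 = -8765260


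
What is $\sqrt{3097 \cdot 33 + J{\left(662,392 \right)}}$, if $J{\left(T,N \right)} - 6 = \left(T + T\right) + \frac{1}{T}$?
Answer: $\frac{\sqrt{45371840226}}{662} \approx 321.76$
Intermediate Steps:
$J{\left(T,N \right)} = 6 + \frac{1}{T} + 2 T$ ($J{\left(T,N \right)} = 6 + \left(\left(T + T\right) + \frac{1}{T}\right) = 6 + \left(2 T + \frac{1}{T}\right) = 6 + \left(\frac{1}{T} + 2 T\right) = 6 + \frac{1}{T} + 2 T$)
$\sqrt{3097 \cdot 33 + J{\left(662,392 \right)}} = \sqrt{3097 \cdot 33 + \left(6 + \frac{1}{662} + 2 \cdot 662\right)} = \sqrt{102201 + \left(6 + \frac{1}{662} + 1324\right)} = \sqrt{102201 + \frac{880461}{662}} = \sqrt{\frac{68537523}{662}} = \frac{\sqrt{45371840226}}{662}$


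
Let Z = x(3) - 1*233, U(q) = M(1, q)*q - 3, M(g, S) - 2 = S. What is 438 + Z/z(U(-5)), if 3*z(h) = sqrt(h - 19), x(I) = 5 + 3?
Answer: 438 + 675*I*sqrt(7)/7 ≈ 438.0 + 255.13*I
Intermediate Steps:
M(g, S) = 2 + S
U(q) = -3 + q*(2 + q) (U(q) = (2 + q)*q - 3 = q*(2 + q) - 3 = -3 + q*(2 + q))
x(I) = 8
Z = -225 (Z = 8 - 1*233 = 8 - 233 = -225)
z(h) = sqrt(-19 + h)/3 (z(h) = sqrt(h - 19)/3 = sqrt(-19 + h)/3)
438 + Z/z(U(-5)) = 438 - 225*3/sqrt(-19 + (-3 - 5*(2 - 5))) = 438 - 225*3/sqrt(-19 + (-3 - 5*(-3))) = 438 - 225*3/sqrt(-19 + (-3 + 15)) = 438 - 225*3/sqrt(-19 + 12) = 438 - 225*(-3*I*sqrt(7)/7) = 438 - (-675)*I*sqrt(7)/7 = 438 + 675*I*sqrt(7)/7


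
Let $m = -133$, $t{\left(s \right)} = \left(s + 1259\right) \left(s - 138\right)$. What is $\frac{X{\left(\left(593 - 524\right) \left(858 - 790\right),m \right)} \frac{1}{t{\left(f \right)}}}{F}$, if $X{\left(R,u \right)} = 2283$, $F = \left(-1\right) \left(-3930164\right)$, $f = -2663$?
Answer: $\frac{761}{5151926222352} \approx 1.4771 \cdot 10^{-10}$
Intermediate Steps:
$F = 3930164$
$t{\left(s \right)} = \left(-138 + s\right) \left(1259 + s\right)$ ($t{\left(s \right)} = \left(1259 + s\right) \left(-138 + s\right) = \left(-138 + s\right) \left(1259 + s\right)$)
$\frac{X{\left(\left(593 - 524\right) \left(858 - 790\right),m \right)} \frac{1}{t{\left(f \right)}}}{F} = \frac{2283 \frac{1}{-173742 + \left(-2663\right)^{2} + 1121 \left(-2663\right)}}{3930164} = \frac{2283}{-173742 + 7091569 - 2985223} \cdot \frac{1}{3930164} = \frac{2283}{3932604} \cdot \frac{1}{3930164} = 2283 \cdot \frac{1}{3932604} \cdot \frac{1}{3930164} = \frac{761}{1310868} \cdot \frac{1}{3930164} = \frac{761}{5151926222352}$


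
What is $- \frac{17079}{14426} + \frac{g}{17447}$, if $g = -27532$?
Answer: $- \frac{695153945}{251690422} \approx -2.7619$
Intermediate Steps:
$- \frac{17079}{14426} + \frac{g}{17447} = - \frac{17079}{14426} - \frac{27532}{17447} = - \frac{695153945}{251690422}$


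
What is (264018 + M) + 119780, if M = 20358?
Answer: 404156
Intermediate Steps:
(264018 + M) + 119780 = (264018 + 20358) + 119780 = 284376 + 119780 = 404156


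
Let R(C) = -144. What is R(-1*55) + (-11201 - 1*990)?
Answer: -12335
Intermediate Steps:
R(-1*55) + (-11201 - 1*990) = -144 + (-11201 - 1*990) = -144 + (-11201 - 990) = -144 - 12191 = -12335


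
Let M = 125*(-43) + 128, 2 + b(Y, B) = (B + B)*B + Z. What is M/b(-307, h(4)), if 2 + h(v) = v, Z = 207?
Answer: -1749/71 ≈ -24.634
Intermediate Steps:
h(v) = -2 + v
b(Y, B) = 205 + 2*B² (b(Y, B) = -2 + ((B + B)*B + 207) = -2 + ((2*B)*B + 207) = -2 + (2*B² + 207) = -2 + (207 + 2*B²) = 205 + 2*B²)
M = -5247 (M = -5375 + 128 = -5247)
M/b(-307, h(4)) = -5247/(205 + 2*(-2 + 4)²) = -5247/(205 + 2*2²) = -5247/(205 + 2*4) = -5247/(205 + 8) = -5247/213 = -5247*1/213 = -1749/71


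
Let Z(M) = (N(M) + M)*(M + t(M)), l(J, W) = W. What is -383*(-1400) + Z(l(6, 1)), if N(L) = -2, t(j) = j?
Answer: 536198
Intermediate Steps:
Z(M) = 2*M*(-2 + M) (Z(M) = (-2 + M)*(M + M) = (-2 + M)*(2*M) = 2*M*(-2 + M))
-383*(-1400) + Z(l(6, 1)) = -383*(-1400) + 2*1*(-2 + 1) = 536200 + 2*1*(-1) = 536200 - 2 = 536198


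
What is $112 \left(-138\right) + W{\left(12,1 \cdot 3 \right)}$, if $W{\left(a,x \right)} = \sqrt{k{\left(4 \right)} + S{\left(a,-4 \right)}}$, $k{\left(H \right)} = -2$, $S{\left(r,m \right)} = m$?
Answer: $-15456 + i \sqrt{6} \approx -15456.0 + 2.4495 i$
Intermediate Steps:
$W{\left(a,x \right)} = i \sqrt{6}$ ($W{\left(a,x \right)} = \sqrt{-2 - 4} = \sqrt{-6} = i \sqrt{6}$)
$112 \left(-138\right) + W{\left(12,1 \cdot 3 \right)} = 112 \left(-138\right) + i \sqrt{6} = -15456 + i \sqrt{6}$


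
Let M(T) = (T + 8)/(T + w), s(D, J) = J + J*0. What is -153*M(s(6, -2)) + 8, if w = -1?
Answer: 314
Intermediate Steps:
s(D, J) = J (s(D, J) = J + 0 = J)
M(T) = (8 + T)/(-1 + T) (M(T) = (T + 8)/(T - 1) = (8 + T)/(-1 + T))
-153*M(s(6, -2)) + 8 = -153*(8 - 2)/(-1 - 2) + 8 = -153*6/(-3) + 8 = -(-51)*6 + 8 = -153*(-2) + 8 = 306 + 8 = 314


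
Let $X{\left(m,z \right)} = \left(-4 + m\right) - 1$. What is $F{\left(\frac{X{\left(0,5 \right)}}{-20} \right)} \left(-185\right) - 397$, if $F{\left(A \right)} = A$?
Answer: $- \frac{1773}{4} \approx -443.25$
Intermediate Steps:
$X{\left(m,z \right)} = -5 + m$
$F{\left(\frac{X{\left(0,5 \right)}}{-20} \right)} \left(-185\right) - 397 = \frac{-5 + 0}{-20} \left(-185\right) - 397 = \left(-5\right) \left(- \frac{1}{20}\right) \left(-185\right) - 397 = \frac{1}{4} \left(-185\right) - 397 = - \frac{185}{4} - 397 = - \frac{1773}{4}$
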